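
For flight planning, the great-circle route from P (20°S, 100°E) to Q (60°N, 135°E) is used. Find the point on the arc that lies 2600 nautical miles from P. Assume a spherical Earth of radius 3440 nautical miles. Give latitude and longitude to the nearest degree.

≈ (22°N, 112°E)

Convert each endpoint to a unit vector on the sphere (x = cos φ cos λ, y = cos φ sin λ, z = sin φ).
The central angle between the endpoints is δ = arccos(p₁·p₂) ≈ 1.482 rad (84.9°). The total great-circle distance is δ·R ≈ 1.482 × 3440 ≈ 5098 nmi, so the target fraction is f = 2600/5098 ≈ 0.510.
Interpolate at f ≈ 0.510 with slerp weights a = sin((1−f)δ)/sin δ ≈ 0.667, b = sin(fδ)/sin δ ≈ 0.689.
p = a·p₁ + b·p₂ ≈ (-0.352, 0.860, 0.368); φ = arcsin(p_z) ≈ 21.61°, λ = atan2(p_y, p_x) ≈ 112.26°.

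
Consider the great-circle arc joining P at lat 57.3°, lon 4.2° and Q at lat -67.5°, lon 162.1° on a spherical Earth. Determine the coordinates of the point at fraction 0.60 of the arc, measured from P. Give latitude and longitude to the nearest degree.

≈ lat -35°, lon 49°

The haversine formula gives a central angle δ ≈ 2.892 rad (165.7°) between the endpoints.
Interpolate at f = 0.60 with slerp weights a = sin((1−f)δ)/sin δ ≈ 3.706, b = sin(fδ)/sin δ ≈ 3.993.
p = a·p₁ + b·p₂ ≈ (0.543, 0.616, -0.571); φ = arcsin(p_z) ≈ -34.81°, λ = atan2(p_y, p_x) ≈ 48.65°.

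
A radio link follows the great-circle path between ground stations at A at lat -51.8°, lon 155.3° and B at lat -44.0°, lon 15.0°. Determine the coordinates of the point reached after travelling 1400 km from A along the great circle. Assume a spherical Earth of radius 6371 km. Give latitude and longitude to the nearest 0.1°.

Convert each endpoint to a unit vector on the sphere (x = cos φ cos λ, y = cos φ sin λ, z = sin φ).
The central angle between the endpoints is δ = arccos(p₁·p₂) ≈ 1.366 rad (78.3°). The total great-circle distance is δ·R ≈ 1.366 × 6371 ≈ 8701 km, so the target fraction is f = 1400/8701 ≈ 0.161.
Interpolate at f ≈ 0.161 with slerp weights a = sin((1−f)δ)/sin δ ≈ 0.931, b = sin(fδ)/sin δ ≈ 0.223.
p = a·p₁ + b·p₂ ≈ (-0.368, 0.282, -0.886); φ = arcsin(p_z) ≈ -62.37°, λ = atan2(p_y, p_x) ≈ 142.55°.

≈ lat -62.4°, lon 142.6°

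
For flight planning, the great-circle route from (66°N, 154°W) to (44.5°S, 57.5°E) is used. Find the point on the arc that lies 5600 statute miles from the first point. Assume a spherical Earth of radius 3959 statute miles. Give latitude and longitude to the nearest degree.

≈ (22°N, 86°E)

From cos δ = sin φ₁ sin φ₂ + cos φ₁ cos φ₂ cos Δλ, the central angle is δ ≈ 2.663 rad (152.6°). The total great-circle distance is δ·R ≈ 2.663 × 3959 ≈ 10543 mi, so the target fraction is f = 5600/10543 ≈ 0.531.
Interpolate at f ≈ 0.531 with slerp weights a = sin((1−f)δ)/sin δ ≈ 2.060, b = sin(fδ)/sin δ ≈ 2.145.
p = a·p₁ + b·p₂ ≈ (0.069, 0.923, 0.378); φ = arcsin(p_z) ≈ 22.22°, λ = atan2(p_y, p_x) ≈ 85.72°.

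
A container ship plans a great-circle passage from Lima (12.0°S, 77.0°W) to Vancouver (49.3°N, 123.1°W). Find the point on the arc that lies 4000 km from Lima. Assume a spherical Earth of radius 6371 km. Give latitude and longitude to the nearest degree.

Write both endpoints as unit vectors p₁, p₂ with components (cos φ cos λ, cos φ sin λ, sin φ).
The central angle between the endpoints is δ = arccos(p₁·p₂) ≈ 1.282 rad (73.5°). The total great-circle distance is δ·R ≈ 1.282 × 6371 ≈ 8169 km, so the target fraction is f = 4000/8169 ≈ 0.490.
Interpolate at f ≈ 0.490 with slerp weights a = sin((1−f)δ)/sin δ ≈ 0.635, b = sin(fδ)/sin δ ≈ 0.613.
p = a·p₁ + b·p₂ ≈ (-0.079, -0.940, 0.333); φ = arcsin(p_z) ≈ 19.42°, λ = atan2(p_y, p_x) ≈ -94.78°.

≈ 19°N, 95°W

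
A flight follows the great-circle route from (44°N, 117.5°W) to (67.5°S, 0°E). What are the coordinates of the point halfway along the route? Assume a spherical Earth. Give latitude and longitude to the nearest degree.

Write both endpoints as unit vectors p₁, p₂ with components (cos φ cos λ, cos φ sin λ, sin φ).
The central angle between the endpoints is δ = arccos(p₁·p₂) ≈ 2.448 rad (140.3°).
Interpolate at f = 1/2 with slerp weights a = sin((1−f)δ)/sin δ ≈ 1.471, b = sin(fδ)/sin δ ≈ 1.471.
p = a·p₁ + b·p₂ ≈ (0.074, -0.939, -0.337); φ = arcsin(p_z) ≈ -19.70°, λ = atan2(p_y, p_x) ≈ -85.47°.

≈ (20°S, 85°W)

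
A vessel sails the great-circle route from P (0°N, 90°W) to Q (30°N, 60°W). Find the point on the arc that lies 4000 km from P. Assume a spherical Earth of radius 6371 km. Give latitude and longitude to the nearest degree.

Convert each endpoint to a unit vector on the sphere (x = cos φ cos λ, y = cos φ sin λ, z = sin φ).
The central angle between the endpoints is δ = arccos(p₁·p₂) ≈ 0.723 rad (41.4°). The total great-circle distance is δ·R ≈ 0.723 × 6371 ≈ 4605 km, so the target fraction is f = 4000/4605 ≈ 0.869.
Interpolate at f ≈ 0.869 with slerp weights a = sin((1−f)δ)/sin δ ≈ 0.143, b = sin(fδ)/sin δ ≈ 0.888.
p = a·p₁ + b·p₂ ≈ (0.385, -0.809, 0.444); φ = arcsin(p_z) ≈ 26.36°, λ = atan2(p_y, p_x) ≈ -64.58°.

≈ (26°N, 65°W)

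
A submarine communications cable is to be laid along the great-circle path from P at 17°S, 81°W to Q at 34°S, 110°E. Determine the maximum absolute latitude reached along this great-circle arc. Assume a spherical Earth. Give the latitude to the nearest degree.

The great circle lies in the plane with unit normal n̂ = (p₁ × p₂)/|p₁ × p₂|.
Here n̂_z ≈ -0.192; the vertex latitude is φ_max = arccos|n̂_z| ≈ 78.9°.
Check via Clairaut: cos φ_max = |cos φ₁| · sin C = cos(17.0°)·sin(168.4°) ≈ 0.192, again giving ≈ 78.9°.

≈ 79°S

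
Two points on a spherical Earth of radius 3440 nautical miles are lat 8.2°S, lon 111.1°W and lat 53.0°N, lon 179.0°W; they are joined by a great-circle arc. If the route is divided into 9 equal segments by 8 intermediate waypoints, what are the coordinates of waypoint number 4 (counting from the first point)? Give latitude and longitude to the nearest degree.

From cos δ = sin φ₁ sin φ₂ + cos φ₁ cos φ₂ cos Δλ, the central angle is δ ≈ 1.460 rad (83.7°).
Interpolate at f = 4/9 with slerp weights a = sin((1−f)δ)/sin δ ≈ 0.730, b = sin(fδ)/sin δ ≈ 0.608.
p = a·p₁ + b·p₂ ≈ (-0.626, -0.680, 0.382); φ = arcsin(p_z) ≈ 22.43°, λ = atan2(p_y, p_x) ≈ -132.62°.

≈ lat 22°N, lon 133°W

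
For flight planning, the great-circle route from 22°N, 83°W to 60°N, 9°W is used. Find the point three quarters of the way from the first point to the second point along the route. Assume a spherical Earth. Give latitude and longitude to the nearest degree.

≈ 56°N, 38°W

Convert each endpoint to a unit vector on the sphere (x = cos φ cos λ, y = cos φ sin λ, z = sin φ).
The central angle between the endpoints is δ = arccos(p₁·p₂) ≈ 1.102 rad (63.1°).
Interpolate at f = 3/4 with slerp weights a = sin((1−f)δ)/sin δ ≈ 0.305, b = sin(fδ)/sin δ ≈ 0.824.
p = a·p₁ + b·p₂ ≈ (0.442, -0.345, 0.828); φ = arcsin(p_z) ≈ 55.91°, λ = atan2(p_y, p_x) ≈ -38.00°.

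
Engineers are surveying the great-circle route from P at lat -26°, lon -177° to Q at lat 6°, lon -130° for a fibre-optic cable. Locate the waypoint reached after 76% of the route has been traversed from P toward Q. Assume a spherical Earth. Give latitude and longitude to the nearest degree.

The haversine formula gives a central angle δ ≈ 0.972 rad (55.7°) between the endpoints.
Interpolate at f = 0.76 with slerp weights a = sin((1−f)δ)/sin δ ≈ 0.280, b = sin(fδ)/sin δ ≈ 0.815.
p = a·p₁ + b·p₂ ≈ (-0.772, -0.634, -0.037); φ = arcsin(p_z) ≈ -2.15°, λ = atan2(p_y, p_x) ≈ -140.61°.

≈ lat -2°, lon -141°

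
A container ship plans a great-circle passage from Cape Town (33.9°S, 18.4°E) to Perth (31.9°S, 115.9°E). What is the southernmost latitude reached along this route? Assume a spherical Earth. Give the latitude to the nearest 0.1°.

≈ 44.5°S

The great circle lies in the plane with unit normal n̂ = (p₁ × p₂)/|p₁ × p₂|.
Here n̂_z ≈ +0.713; the vertex latitude is φ_max = arccos|n̂_z| ≈ 44.5°.
Check via Clairaut: cos φ_max = |cos φ₁| · sin C = cos(33.9°)·sin(120.7°) ≈ 0.713, again giving ≈ 44.5°.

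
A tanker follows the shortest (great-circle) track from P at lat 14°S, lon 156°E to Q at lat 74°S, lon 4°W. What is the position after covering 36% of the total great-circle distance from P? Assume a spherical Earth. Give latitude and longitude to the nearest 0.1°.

From cos δ = sin φ₁ sin φ₂ + cos φ₁ cos φ₂ cos Δλ, the central angle is δ ≈ 1.590 rad (91.1°).
Interpolate at f = 0.36 with slerp weights a = sin((1−f)δ)/sin δ ≈ 0.851, b = sin(fδ)/sin δ ≈ 0.542.
p = a·p₁ + b·p₂ ≈ (-0.605, 0.325, -0.726); φ = arcsin(p_z) ≈ -46.59°, λ = atan2(p_y, p_x) ≈ 151.74°.

≈ lat 46.6°S, lon 151.7°E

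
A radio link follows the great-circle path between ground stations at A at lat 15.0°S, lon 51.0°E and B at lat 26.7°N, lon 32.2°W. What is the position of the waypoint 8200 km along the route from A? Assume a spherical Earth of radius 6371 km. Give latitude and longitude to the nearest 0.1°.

Convert each endpoint to a unit vector on the sphere (x = cos φ cos λ, y = cos φ sin λ, z = sin φ).
The central angle between the endpoints is δ = arccos(p₁·p₂) ≈ 1.585 rad (90.8°). The total great-circle distance is δ·R ≈ 1.585 × 6371 ≈ 10097 km, so the target fraction is f = 8200/10097 ≈ 0.812.
Interpolate at f ≈ 0.812 with slerp weights a = sin((1−f)δ)/sin δ ≈ 0.293, b = sin(fδ)/sin δ ≈ 0.960.
p = a·p₁ + b·p₂ ≈ (0.904, -0.237, 0.355); φ = arcsin(p_z) ≈ 20.82°, λ = atan2(p_y, p_x) ≈ -14.67°.

≈ lat 20.8°N, lon 14.7°W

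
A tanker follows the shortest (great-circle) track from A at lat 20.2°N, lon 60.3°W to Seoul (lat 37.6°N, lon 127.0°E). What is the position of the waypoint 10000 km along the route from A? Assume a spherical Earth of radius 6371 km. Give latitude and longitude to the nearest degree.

Write both endpoints as unit vectors p₁, p₂ with components (cos φ cos λ, cos φ sin λ, sin φ).
The central angle between the endpoints is δ = arccos(p₁·p₂) ≈ 2.126 rad (121.8°). The total great-circle distance is δ·R ≈ 2.126 × 6371 ≈ 13543 km, so the target fraction is f = 10000/13543 ≈ 0.738.
Interpolate at f ≈ 0.738 with slerp weights a = sin((1−f)δ)/sin δ ≈ 0.621, b = sin(fδ)/sin δ ≈ 1.177.
p = a·p₁ + b·p₂ ≈ (-0.272, 0.238, 0.932); φ = arcsin(p_z) ≈ 68.80°, λ = atan2(p_y, p_x) ≈ 138.81°.

≈ lat 69°N, lon 139°E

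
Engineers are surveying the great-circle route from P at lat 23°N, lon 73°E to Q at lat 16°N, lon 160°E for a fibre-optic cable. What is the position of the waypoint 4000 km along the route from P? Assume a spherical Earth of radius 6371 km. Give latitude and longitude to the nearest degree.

≈ lat 26°N, lon 113°E

Write both endpoints as unit vectors p₁, p₂ with components (cos φ cos λ, cos φ sin λ, sin φ).
The central angle between the endpoints is δ = arccos(p₁·p₂) ≈ 1.416 rad (81.1°). The total great-circle distance is δ·R ≈ 1.416 × 6371 ≈ 9022 km, so the target fraction is f = 4000/9022 ≈ 0.443.
Interpolate at f ≈ 0.443 with slerp weights a = sin((1−f)δ)/sin δ ≈ 0.718, b = sin(fδ)/sin δ ≈ 0.594.
p = a·p₁ + b·p₂ ≈ (-0.344, 0.827, 0.444); φ = arcsin(p_z) ≈ 26.38°, λ = atan2(p_y, p_x) ≈ 112.57°.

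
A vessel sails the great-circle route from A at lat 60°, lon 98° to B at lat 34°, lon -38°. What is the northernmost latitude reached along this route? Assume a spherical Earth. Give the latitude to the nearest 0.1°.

The great circle lies in the plane with unit normal n̂ = (p₁ × p₂)/|p₁ × p₂|.
Here n̂_z ≈ -0.293; the vertex latitude is φ_max = arccos|n̂_z| ≈ 73.0°.
Check via Clairaut: cos φ_max = |cos φ₁| · sin C = cos(60.0°)·sin(35.9°) ≈ 0.293, again giving ≈ 73.0°.

≈ 73.0°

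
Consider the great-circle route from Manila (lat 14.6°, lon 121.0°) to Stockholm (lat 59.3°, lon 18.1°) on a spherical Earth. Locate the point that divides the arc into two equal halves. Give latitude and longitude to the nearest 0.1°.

≈ lat 48.4°, lon 90.8°

Write both endpoints as unit vectors p₁, p₂ with components (cos φ cos λ, cos φ sin λ, sin φ).
The central angle between the endpoints is δ = arccos(p₁·p₂) ≈ 1.464 rad (83.9°).
Interpolate at f = 1/2 with slerp weights a = sin((1−f)δ)/sin δ ≈ 0.672, b = sin(fδ)/sin δ ≈ 0.672.
p = a·p₁ + b·p₂ ≈ (-0.009, 0.664, 0.747); φ = arcsin(p_z) ≈ 48.37°, λ = atan2(p_y, p_x) ≈ 90.76°.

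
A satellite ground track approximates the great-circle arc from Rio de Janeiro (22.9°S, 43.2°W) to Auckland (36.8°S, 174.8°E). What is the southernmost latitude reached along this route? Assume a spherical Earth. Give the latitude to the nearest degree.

The great circle lies in the plane with unit normal n̂ = (p₁ × p₂)/|p₁ × p₂|.
Here n̂_z ≈ -0.484; the vertex latitude is φ_max = arccos|n̂_z| ≈ 61.0°.
Check via Clairaut: cos φ_max = |cos φ₁| · sin C = cos(22.9°)·sin(148.3°) ≈ 0.484, again giving ≈ 61.0°.

≈ 61°S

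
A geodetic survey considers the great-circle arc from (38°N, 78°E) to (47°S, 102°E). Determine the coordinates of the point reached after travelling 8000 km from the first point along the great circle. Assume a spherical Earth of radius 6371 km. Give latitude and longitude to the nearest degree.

Convert each endpoint to a unit vector on the sphere (x = cos φ cos λ, y = cos φ sin λ, z = sin φ).
The central angle between the endpoints is δ = arccos(p₁·p₂) ≈ 1.530 rad (87.7°). The total great-circle distance is δ·R ≈ 1.530 × 6371 ≈ 9748 km, so the target fraction is f = 8000/9748 ≈ 0.821.
Interpolate at f ≈ 0.821 with slerp weights a = sin((1−f)δ)/sin δ ≈ 0.271, b = sin(fδ)/sin δ ≈ 0.952.
p = a·p₁ + b·p₂ ≈ (-0.090, 0.844, -0.529); φ = arcsin(p_z) ≈ -31.93°, λ = atan2(p_y, p_x) ≈ 96.12°.

≈ (32°S, 96°E)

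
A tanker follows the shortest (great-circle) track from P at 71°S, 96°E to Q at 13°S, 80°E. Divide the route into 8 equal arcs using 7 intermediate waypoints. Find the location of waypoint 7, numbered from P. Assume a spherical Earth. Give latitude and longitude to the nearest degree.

Convert each endpoint to a unit vector on the sphere (x = cos φ cos λ, y = cos φ sin λ, z = sin φ).
The central angle between the endpoints is δ = arccos(p₁·p₂) ≈ 1.027 rad (58.8°).
Interpolate at f = 7/8 with slerp weights a = sin((1−f)δ)/sin δ ≈ 0.150, b = sin(fδ)/sin δ ≈ 0.914.
p = a·p₁ + b·p₂ ≈ (0.150, 0.926, -0.347); φ = arcsin(p_z) ≈ -20.31°, λ = atan2(p_y, p_x) ≈ 80.82°.

≈ 20°S, 81°E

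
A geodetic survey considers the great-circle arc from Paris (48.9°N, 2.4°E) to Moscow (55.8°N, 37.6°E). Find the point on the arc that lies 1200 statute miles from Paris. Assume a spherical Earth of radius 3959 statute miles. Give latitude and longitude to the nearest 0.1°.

From cos δ = sin φ₁ sin φ₂ + cos φ₁ cos φ₂ cos Δλ, the central angle is δ ≈ 0.389 rad (22.3°). The total great-circle distance is δ·R ≈ 0.389 × 3959 ≈ 1541 mi, so the target fraction is f = 1200/1541 ≈ 0.779.
Interpolate at f ≈ 0.779 with slerp weights a = sin((1−f)δ)/sin δ ≈ 0.227, b = sin(fδ)/sin δ ≈ 0.787.
p = a·p₁ + b·p₂ ≈ (0.499, 0.276, 0.821); φ = arcsin(p_z) ≈ 55.22°, λ = atan2(p_y, p_x) ≈ 28.94°.

≈ 55.2°N, 28.9°E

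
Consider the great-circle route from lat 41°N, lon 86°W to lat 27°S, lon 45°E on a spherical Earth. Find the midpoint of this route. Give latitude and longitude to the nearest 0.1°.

Convert each endpoint to a unit vector on the sphere (x = cos φ cos λ, y = cos φ sin λ, z = sin φ).
The central angle between the endpoints is δ = arccos(p₁·p₂) ≈ 2.402 rad (137.6°).
Interpolate at f = 1/2 with slerp weights a = sin((1−f)δ)/sin δ ≈ 1.384, b = sin(fδ)/sin δ ≈ 1.384.
p = a·p₁ + b·p₂ ≈ (0.945, -0.170, 0.280); φ = arcsin(p_z) ≈ 16.24°, λ = atan2(p_y, p_x) ≈ -10.20°.

≈ lat 16.2°N, lon 10.2°W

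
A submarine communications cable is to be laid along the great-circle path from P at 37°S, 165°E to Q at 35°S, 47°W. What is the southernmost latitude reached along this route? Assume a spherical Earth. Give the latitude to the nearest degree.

≈ 69°S

The great circle lies in the plane with unit normal n̂ = (p₁ × p₂)/|p₁ × p₂|.
Here n̂_z ≈ +0.355; the vertex latitude is φ_max = arccos|n̂_z| ≈ 69.2°.
Check via Clairaut: cos φ_max = |cos φ₁| · sin C = cos(37.0°)·sin(153.6°) ≈ 0.355, again giving ≈ 69.2°.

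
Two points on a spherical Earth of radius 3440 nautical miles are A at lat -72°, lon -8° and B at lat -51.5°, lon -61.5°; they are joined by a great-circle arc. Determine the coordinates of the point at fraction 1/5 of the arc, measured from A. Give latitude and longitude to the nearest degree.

≈ lat -70°, lon -26°

The haversine formula gives a central angle δ ≈ 0.538 rad (30.8°) between the endpoints.
Interpolate at f = 1/5 with slerp weights a = sin((1−f)δ)/sin δ ≈ 0.814, b = sin(fδ)/sin δ ≈ 0.210.
p = a·p₁ + b·p₂ ≈ (0.311, -0.150, -0.938); φ = arcsin(p_z) ≈ -69.79°, λ = atan2(p_y, p_x) ≈ -25.67°.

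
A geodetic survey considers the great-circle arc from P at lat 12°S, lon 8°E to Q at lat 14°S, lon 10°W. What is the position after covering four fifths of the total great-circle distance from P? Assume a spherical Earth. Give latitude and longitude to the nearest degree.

≈ lat 14°S, lon 6°W

From cos δ = sin φ₁ sin φ₂ + cos φ₁ cos φ₂ cos Δλ, the central angle is δ ≈ 0.308 rad (17.6°).
Interpolate at f = 4/5 with slerp weights a = sin((1−f)δ)/sin δ ≈ 0.203, b = sin(fδ)/sin δ ≈ 0.805.
p = a·p₁ + b·p₂ ≈ (0.966, -0.108, -0.237); φ = arcsin(p_z) ≈ -13.70°, λ = atan2(p_y, p_x) ≈ -6.38°.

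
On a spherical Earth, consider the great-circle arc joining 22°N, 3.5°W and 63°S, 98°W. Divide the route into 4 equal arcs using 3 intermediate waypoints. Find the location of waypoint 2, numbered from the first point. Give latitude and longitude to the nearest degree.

≈ 27°S, 30°W

From cos δ = sin φ₁ sin φ₂ + cos φ₁ cos φ₂ cos Δλ, the central angle is δ ≈ 1.946 rad (111.5°).
Interpolate at f = 2/4 with slerp weights a = sin((1−f)δ)/sin δ ≈ 0.889, b = sin(fδ)/sin δ ≈ 0.889.
p = a·p₁ + b·p₂ ≈ (0.766, -0.450, -0.459); φ = arcsin(p_z) ≈ -27.32°, λ = atan2(p_y, p_x) ≈ -30.41°.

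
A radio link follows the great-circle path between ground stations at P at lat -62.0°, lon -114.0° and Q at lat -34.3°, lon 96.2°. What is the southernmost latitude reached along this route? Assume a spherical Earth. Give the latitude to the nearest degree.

≈ -79°

The great circle lies in the plane with unit normal n̂ = (p₁ × p₂)/|p₁ × p₂|.
Here n̂_z ≈ -0.198; the vertex latitude is φ_max = arccos|n̂_z| ≈ 78.6°.
Check via Clairaut: cos φ_max = |cos φ₁| · sin C = cos(62.0°)·sin(155.1°) ≈ 0.198, again giving ≈ 78.6°.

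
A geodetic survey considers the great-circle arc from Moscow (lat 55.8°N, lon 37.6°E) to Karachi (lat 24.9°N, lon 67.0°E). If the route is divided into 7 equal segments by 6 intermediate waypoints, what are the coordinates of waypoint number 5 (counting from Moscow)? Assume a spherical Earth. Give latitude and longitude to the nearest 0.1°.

≈ lat 34.4°N, lon 61.1°E

Convert each endpoint to a unit vector on the sphere (x = cos φ cos λ, y = cos φ sin λ, z = sin φ).
The central angle between the endpoints is δ = arccos(p₁·p₂) ≈ 0.656 rad (37.6°).
Interpolate at f = 5/7 with slerp weights a = sin((1−f)δ)/sin δ ≈ 0.305, b = sin(fδ)/sin δ ≈ 0.740.
p = a·p₁ + b·p₂ ≈ (0.398, 0.723, 0.564); φ = arcsin(p_z) ≈ 34.36°, λ = atan2(p_y, p_x) ≈ 61.14°.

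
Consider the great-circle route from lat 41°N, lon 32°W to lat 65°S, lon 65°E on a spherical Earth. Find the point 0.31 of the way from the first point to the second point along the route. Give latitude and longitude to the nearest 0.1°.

≈ lat 5.4°N, lon 11.5°W

Write both endpoints as unit vectors p₁, p₂ with components (cos φ cos λ, cos φ sin λ, sin φ).
The central angle between the endpoints is δ = arccos(p₁·p₂) ≈ 2.257 rad (129.3°).
Interpolate at f = 0.31 with slerp weights a = sin((1−f)δ)/sin δ ≈ 1.292, b = sin(fδ)/sin δ ≈ 0.832.
p = a·p₁ + b·p₂ ≈ (0.976, -0.198, 0.094); φ = arcsin(p_z) ≈ 5.37°, λ = atan2(p_y, p_x) ≈ -11.48°.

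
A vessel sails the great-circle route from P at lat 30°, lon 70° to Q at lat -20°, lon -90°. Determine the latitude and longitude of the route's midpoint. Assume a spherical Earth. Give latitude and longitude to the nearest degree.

The haversine formula gives a central angle δ ≈ 2.781 rad (159.3°) between the endpoints.
Interpolate at f = 1/2 with slerp weights a = sin((1−f)δ)/sin δ ≈ 2.789, b = sin(fδ)/sin δ ≈ 2.789.
p = a·p₁ + b·p₂ ≈ (0.826, -0.351, 0.441); φ = arcsin(p_z) ≈ 26.14°, λ = atan2(p_y, p_x) ≈ -23.03°.

≈ lat 26°, lon -23°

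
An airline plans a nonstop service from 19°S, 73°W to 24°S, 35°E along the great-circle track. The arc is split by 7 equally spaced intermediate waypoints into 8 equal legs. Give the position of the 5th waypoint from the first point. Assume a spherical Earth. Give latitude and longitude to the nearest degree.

≈ 34°S, 6°W

Write both endpoints as unit vectors p₁, p₂ with components (cos φ cos λ, cos φ sin λ, sin φ).
The central angle between the endpoints is δ = arccos(p₁·p₂) ≈ 1.706 rad (97.7°).
Interpolate at f = 5/8 with slerp weights a = sin((1−f)δ)/sin δ ≈ 0.602, b = sin(fδ)/sin δ ≈ 0.883.
p = a·p₁ + b·p₂ ≈ (0.828, -0.082, -0.555); φ = arcsin(p_z) ≈ -33.74°, λ = atan2(p_y, p_x) ≈ -5.65°.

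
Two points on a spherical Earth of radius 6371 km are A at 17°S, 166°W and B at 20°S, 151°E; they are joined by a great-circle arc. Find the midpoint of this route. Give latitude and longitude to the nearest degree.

Convert each endpoint to a unit vector on the sphere (x = cos φ cos λ, y = cos φ sin λ, z = sin φ).
The central angle between the endpoints is δ = arccos(p₁·p₂) ≈ 0.712 rad (40.8°).
Interpolate at f = 1/2 with slerp weights a = sin((1−f)δ)/sin δ ≈ 0.533, b = sin(fδ)/sin δ ≈ 0.533.
p = a·p₁ + b·p₂ ≈ (-0.933, 0.120, -0.338); φ = arcsin(p_z) ≈ -19.78°, λ = atan2(p_y, p_x) ≈ 172.70°.

≈ 20°S, 173°E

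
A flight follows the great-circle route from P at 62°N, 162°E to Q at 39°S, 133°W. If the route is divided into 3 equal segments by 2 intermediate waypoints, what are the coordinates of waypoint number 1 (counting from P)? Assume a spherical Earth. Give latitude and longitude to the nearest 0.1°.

≈ 30.8°N, 164.6°W

Write both endpoints as unit vectors p₁, p₂ with components (cos φ cos λ, cos φ sin λ, sin φ).
The central angle between the endpoints is δ = arccos(p₁·p₂) ≈ 1.984 rad (113.7°).
Interpolate at f = 1/3 with slerp weights a = sin((1−f)δ)/sin δ ≈ 1.058, b = sin(fδ)/sin δ ≈ 0.671.
p = a·p₁ + b·p₂ ≈ (-0.828, -0.228, 0.513); φ = arcsin(p_z) ≈ 30.83°, λ = atan2(p_y, p_x) ≈ -164.63°.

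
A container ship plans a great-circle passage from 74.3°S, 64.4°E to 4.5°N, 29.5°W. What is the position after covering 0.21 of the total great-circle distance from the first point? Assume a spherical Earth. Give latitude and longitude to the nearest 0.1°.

The haversine formula gives a central angle δ ≈ 1.665 rad (95.4°) between the endpoints.
Interpolate at f = 0.21 with slerp weights a = sin((1−f)δ)/sin δ ≈ 0.972, b = sin(fδ)/sin δ ≈ 0.344.
p = a·p₁ + b·p₂ ≈ (0.412, 0.068, -0.909); φ = arcsin(p_z) ≈ -65.31°, λ = atan2(p_y, p_x) ≈ 9.40°.

≈ 65.3°S, 9.4°E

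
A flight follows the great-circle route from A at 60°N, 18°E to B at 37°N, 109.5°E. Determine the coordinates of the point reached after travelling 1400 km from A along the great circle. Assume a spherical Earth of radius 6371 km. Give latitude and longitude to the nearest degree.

Convert each endpoint to a unit vector on the sphere (x = cos φ cos λ, y = cos φ sin λ, z = sin φ).
The central angle between the endpoints is δ = arccos(p₁·p₂) ≈ 1.035 rad (59.3°). The total great-circle distance is δ·R ≈ 1.035 × 6371 ≈ 6592 km, so the target fraction is f = 1400/6592 ≈ 0.212.
Interpolate at f ≈ 0.212 with slerp weights a = sin((1−f)δ)/sin δ ≈ 0.846, b = sin(fδ)/sin δ ≈ 0.254.
p = a·p₁ + b·p₂ ≈ (0.335, 0.322, 0.886); φ = arcsin(p_z) ≈ 62.33°, λ = atan2(p_y, p_x) ≈ 43.84°.

≈ 62°N, 44°E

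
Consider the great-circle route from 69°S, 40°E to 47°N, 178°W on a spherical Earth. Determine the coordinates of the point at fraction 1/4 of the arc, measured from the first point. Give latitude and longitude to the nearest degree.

≈ 58°S, 130°E

The haversine formula gives a central angle δ ≈ 2.637 rad (151.1°) between the endpoints.
Interpolate at f = 1/4 with slerp weights a = sin((1−f)δ)/sin δ ≈ 1.900, b = sin(fδ)/sin δ ≈ 1.267.
p = a·p₁ + b·p₂ ≈ (-0.342, 0.407, -0.847); φ = arcsin(p_z) ≈ -57.86°, λ = atan2(p_y, p_x) ≈ 130.02°.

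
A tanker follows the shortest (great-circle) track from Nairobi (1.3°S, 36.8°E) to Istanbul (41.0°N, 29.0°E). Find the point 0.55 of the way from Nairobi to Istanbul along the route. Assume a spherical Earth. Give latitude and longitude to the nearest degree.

Convert each endpoint to a unit vector on the sphere (x = cos φ cos λ, y = cos φ sin λ, z = sin φ).
The central angle between the endpoints is δ = arccos(p₁·p₂) ≈ 0.749 rad (42.9°).
Interpolate at f = 0.55 with slerp weights a = sin((1−f)δ)/sin δ ≈ 0.486, b = sin(fδ)/sin δ ≈ 0.588.
p = a·p₁ + b·p₂ ≈ (0.777, 0.506, 0.375); φ = arcsin(p_z) ≈ 22.01°, λ = atan2(p_y, p_x) ≈ 33.08°.

≈ (22°N, 33°E)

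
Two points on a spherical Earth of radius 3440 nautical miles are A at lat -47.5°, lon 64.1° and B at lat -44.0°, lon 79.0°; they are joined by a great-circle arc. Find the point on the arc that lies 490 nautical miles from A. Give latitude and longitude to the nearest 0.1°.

Convert each endpoint to a unit vector on the sphere (x = cos φ cos λ, y = cos φ sin λ, z = sin φ).
The central angle between the endpoints is δ = arccos(p₁·p₂) ≈ 0.191 rad (10.9°). The total great-circle distance is δ·R ≈ 0.191 × 3440 ≈ 657 nmi, so the target fraction is f = 490/657 ≈ 0.745.
Interpolate at f ≈ 0.745 with slerp weights a = sin((1−f)δ)/sin δ ≈ 0.256, b = sin(fδ)/sin δ ≈ 0.747.
p = a·p₁ + b·p₂ ≈ (0.178, 0.683, -0.708); φ = arcsin(p_z) ≈ -45.07°, λ = atan2(p_y, p_x) ≈ 75.39°.

≈ lat -45.1°, lon 75.4°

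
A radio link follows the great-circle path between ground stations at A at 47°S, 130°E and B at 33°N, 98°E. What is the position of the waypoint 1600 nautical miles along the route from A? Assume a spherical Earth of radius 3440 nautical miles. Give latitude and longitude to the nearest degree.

≈ 22°S, 118°E

Convert each endpoint to a unit vector on the sphere (x = cos φ cos λ, y = cos φ sin λ, z = sin φ).
The central angle between the endpoints is δ = arccos(p₁·p₂) ≈ 1.484 rad (85.0°). The total great-circle distance is δ·R ≈ 1.484 × 3440 ≈ 5105 nmi, so the target fraction is f = 1600/5105 ≈ 0.313.
Interpolate at f ≈ 0.313 with slerp weights a = sin((1−f)δ)/sin δ ≈ 0.855, b = sin(fδ)/sin δ ≈ 0.450.
p = a·p₁ + b·p₂ ≈ (-0.427, 0.820, -0.380); φ = arcsin(p_z) ≈ -22.33°, λ = atan2(p_y, p_x) ≈ 117.51°.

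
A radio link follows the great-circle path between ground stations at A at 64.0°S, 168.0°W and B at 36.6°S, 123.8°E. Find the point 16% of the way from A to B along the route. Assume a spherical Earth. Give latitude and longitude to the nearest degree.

≈ 63°S, 175°E

Write both endpoints as unit vectors p₁, p₂ with components (cos φ cos λ, cos φ sin λ, sin φ).
The central angle between the endpoints is δ = arccos(p₁·p₂) ≈ 0.841 rad (48.2°).
Interpolate at f = 0.16 with slerp weights a = sin((1−f)δ)/sin δ ≈ 0.871, b = sin(fδ)/sin δ ≈ 0.180.
p = a·p₁ + b·p₂ ≈ (-0.454, 0.041, -0.890); φ = arcsin(p_z) ≈ -62.89°, λ = atan2(p_y, p_x) ≈ 174.87°.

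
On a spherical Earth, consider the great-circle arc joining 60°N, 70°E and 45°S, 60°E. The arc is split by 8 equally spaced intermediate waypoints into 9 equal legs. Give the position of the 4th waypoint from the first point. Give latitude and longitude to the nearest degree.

Write both endpoints as unit vectors p₁, p₂ with components (cos φ cos λ, cos φ sin λ, sin φ).
The central angle between the endpoints is δ = arccos(p₁·p₂) ≈ 1.838 rad (105.3°).
Interpolate at f = 4/9 with slerp weights a = sin((1−f)δ)/sin δ ≈ 0.884, b = sin(fδ)/sin δ ≈ 0.756.
p = a·p₁ + b·p₂ ≈ (0.418, 0.878, 0.231); φ = arcsin(p_z) ≈ 13.37°, λ = atan2(p_y, p_x) ≈ 64.53°.

≈ 13°N, 65°E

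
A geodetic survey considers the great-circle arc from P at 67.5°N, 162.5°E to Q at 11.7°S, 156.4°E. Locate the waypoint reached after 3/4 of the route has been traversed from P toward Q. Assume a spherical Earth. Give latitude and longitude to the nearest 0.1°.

The haversine formula gives a central angle δ ≈ 1.384 rad (79.3°) between the endpoints.
Interpolate at f = 3/4 with slerp weights a = sin((1−f)δ)/sin δ ≈ 0.345, b = sin(fδ)/sin δ ≈ 0.877.
p = a·p₁ + b·p₂ ≈ (-0.913, 0.383, 0.141); φ = arcsin(p_z) ≈ 8.11°, λ = atan2(p_y, p_x) ≈ 157.21°.

≈ 8.1°N, 157.2°E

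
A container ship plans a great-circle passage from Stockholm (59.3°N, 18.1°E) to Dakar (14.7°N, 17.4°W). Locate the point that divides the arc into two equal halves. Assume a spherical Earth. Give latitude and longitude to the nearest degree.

≈ 38°N, 5°W

Write both endpoints as unit vectors p₁, p₂ with components (cos φ cos λ, cos φ sin λ, sin φ).
The central angle between the endpoints is δ = arccos(p₁·p₂) ≈ 0.902 rad (51.7°).
Interpolate at f = 1/2 with slerp weights a = sin((1−f)δ)/sin δ ≈ 0.556, b = sin(fδ)/sin δ ≈ 0.556.
p = a·p₁ + b·p₂ ≈ (0.782, -0.073, 0.619); φ = arcsin(p_z) ≈ 38.22°, λ = atan2(p_y, p_x) ≈ -5.30°.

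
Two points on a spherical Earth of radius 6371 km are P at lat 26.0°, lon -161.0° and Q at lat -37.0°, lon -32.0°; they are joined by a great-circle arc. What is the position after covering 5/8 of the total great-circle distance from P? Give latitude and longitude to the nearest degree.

≈ lat -22°, lon -89°

Convert each endpoint to a unit vector on the sphere (x = cos φ cos λ, y = cos φ sin λ, z = sin φ).
The central angle between the endpoints is δ = arccos(p₁·p₂) ≈ 2.368 rad (135.7°).
Interpolate at f = 5/8 with slerp weights a = sin((1−f)δ)/sin δ ≈ 1.111, b = sin(fδ)/sin δ ≈ 1.426.
p = a·p₁ + b·p₂ ≈ (0.022, -0.928, -0.371); φ = arcsin(p_z) ≈ -21.78°, λ = atan2(p_y, p_x) ≈ -88.66°.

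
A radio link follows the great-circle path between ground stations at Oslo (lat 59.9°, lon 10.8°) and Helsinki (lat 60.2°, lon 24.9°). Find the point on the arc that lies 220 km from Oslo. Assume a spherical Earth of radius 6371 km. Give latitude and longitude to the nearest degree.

≈ lat 60°, lon 15°

The haversine formula gives a central angle δ ≈ 0.123 rad (7.0°) between the endpoints. The total great-circle distance is δ·R ≈ 0.123 × 6371 ≈ 782 km, so the target fraction is f = 220/782 ≈ 0.281.
Interpolate at f ≈ 0.281 with slerp weights a = sin((1−f)δ)/sin δ ≈ 0.720, b = sin(fδ)/sin δ ≈ 0.282.
p = a·p₁ + b·p₂ ≈ (0.482, 0.127, 0.867); φ = arcsin(p_z) ≈ 60.14°, λ = atan2(p_y, p_x) ≈ 14.73°.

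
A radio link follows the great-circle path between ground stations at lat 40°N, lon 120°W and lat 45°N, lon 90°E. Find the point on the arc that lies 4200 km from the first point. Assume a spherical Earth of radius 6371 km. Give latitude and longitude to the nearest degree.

Write both endpoints as unit vectors p₁, p₂ with components (cos φ cos λ, cos φ sin λ, sin φ).
The central angle between the endpoints is δ = arccos(p₁·p₂) ≈ 1.585 rad (90.8°). The total great-circle distance is δ·R ≈ 1.585 × 6371 ≈ 10100 km, so the target fraction is f = 4200/10100 ≈ 0.416.
Interpolate at f ≈ 0.416 with slerp weights a = sin((1−f)δ)/sin δ ≈ 0.799, b = sin(fδ)/sin δ ≈ 0.613.
p = a·p₁ + b·p₂ ≈ (-0.306, -0.097, 0.947); φ = arcsin(p_z) ≈ 71.26°, λ = atan2(p_y, p_x) ≈ -162.39°.

≈ lat 71°N, lon 162°W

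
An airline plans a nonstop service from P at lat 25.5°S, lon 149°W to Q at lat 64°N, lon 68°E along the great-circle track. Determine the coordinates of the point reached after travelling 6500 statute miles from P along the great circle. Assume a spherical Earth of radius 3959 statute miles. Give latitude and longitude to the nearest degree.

Write both endpoints as unit vectors p₁, p₂ with components (cos φ cos λ, cos φ sin λ, sin φ).
The central angle between the endpoints is δ = arccos(p₁·p₂) ≈ 2.350 rad (134.7°). The total great-circle distance is δ·R ≈ 2.350 × 3959 ≈ 9305 mi, so the target fraction is f = 6500/9305 ≈ 0.699.
Interpolate at f ≈ 0.699 with slerp weights a = sin((1−f)δ)/sin δ ≈ 0.915, b = sin(fδ)/sin δ ≈ 1.402.
p = a·p₁ + b·p₂ ≈ (-0.477, 0.145, 0.867); φ = arcsin(p_z) ≈ 60.07°, λ = atan2(p_y, p_x) ≈ 163.14°.

≈ lat 60°N, lon 163°E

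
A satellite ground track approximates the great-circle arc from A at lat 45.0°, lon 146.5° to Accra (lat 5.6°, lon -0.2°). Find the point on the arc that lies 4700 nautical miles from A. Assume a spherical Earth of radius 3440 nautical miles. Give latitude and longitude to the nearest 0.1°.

≈ lat 42.5°, lon 24.7°

From cos δ = sin φ₁ sin φ₂ + cos φ₁ cos φ₂ cos Δλ, the central angle is δ ≈ 2.117 rad (121.3°). The total great-circle distance is δ·R ≈ 2.117 × 3440 ≈ 7281 nmi, so the target fraction is f = 4700/7281 ≈ 0.645.
Interpolate at f ≈ 0.645 with slerp weights a = sin((1−f)δ)/sin δ ≈ 0.798, b = sin(fδ)/sin δ ≈ 1.146.
p = a·p₁ + b·p₂ ≈ (0.670, 0.307, 0.676); φ = arcsin(p_z) ≈ 42.53°, λ = atan2(p_y, p_x) ≈ 24.66°.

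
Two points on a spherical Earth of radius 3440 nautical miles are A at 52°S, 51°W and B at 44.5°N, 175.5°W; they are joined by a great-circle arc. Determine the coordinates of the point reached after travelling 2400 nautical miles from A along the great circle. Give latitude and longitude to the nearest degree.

≈ 32°S, 99°W

Write both endpoints as unit vectors p₁, p₂ with components (cos φ cos λ, cos φ sin λ, sin φ).
The central angle between the endpoints is δ = arccos(p₁·p₂) ≈ 2.500 rad (143.2°). The total great-circle distance is δ·R ≈ 2.500 × 3440 ≈ 8599 nmi, so the target fraction is f = 2400/8599 ≈ 0.279.
Interpolate at f ≈ 0.279 with slerp weights a = sin((1−f)δ)/sin δ ≈ 1.626, b = sin(fδ)/sin δ ≈ 1.073.
p = a·p₁ + b·p₂ ≈ (-0.133, -0.838, -0.529); φ = arcsin(p_z) ≈ -31.94°, λ = atan2(p_y, p_x) ≈ -99.03°.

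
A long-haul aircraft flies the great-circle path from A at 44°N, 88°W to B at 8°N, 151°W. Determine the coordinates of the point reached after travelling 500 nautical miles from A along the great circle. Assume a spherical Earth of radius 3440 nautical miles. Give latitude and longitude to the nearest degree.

≈ 42°N, 99°W

Convert each endpoint to a unit vector on the sphere (x = cos φ cos λ, y = cos φ sin λ, z = sin φ).
The central angle between the endpoints is δ = arccos(p₁·p₂) ≈ 1.137 rad (65.2°). The total great-circle distance is δ·R ≈ 1.137 × 3440 ≈ 3912 nmi, so the target fraction is f = 500/3912 ≈ 0.128.
Interpolate at f ≈ 0.128 with slerp weights a = sin((1−f)δ)/sin δ ≈ 0.922, b = sin(fδ)/sin δ ≈ 0.160.
p = a·p₁ + b·p₂ ≈ (-0.115, -0.740, 0.663); φ = arcsin(p_z) ≈ 41.53°, λ = atan2(p_y, p_x) ≈ -98.84°.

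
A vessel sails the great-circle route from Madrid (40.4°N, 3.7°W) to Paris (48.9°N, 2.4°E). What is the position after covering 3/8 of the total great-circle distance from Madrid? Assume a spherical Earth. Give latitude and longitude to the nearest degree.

Write both endpoints as unit vectors p₁, p₂ with components (cos φ cos λ, cos φ sin λ, sin φ).
The central angle between the endpoints is δ = arccos(p₁·p₂) ≈ 0.166 rad (9.5°).
Interpolate at f = 3/8 with slerp weights a = sin((1−f)δ)/sin δ ≈ 0.627, b = sin(fδ)/sin δ ≈ 0.376.
p = a·p₁ + b·p₂ ≈ (0.724, -0.020, 0.690); φ = arcsin(p_z) ≈ 43.62°, λ = atan2(p_y, p_x) ≈ -1.62°.

≈ (44°N, 2°W)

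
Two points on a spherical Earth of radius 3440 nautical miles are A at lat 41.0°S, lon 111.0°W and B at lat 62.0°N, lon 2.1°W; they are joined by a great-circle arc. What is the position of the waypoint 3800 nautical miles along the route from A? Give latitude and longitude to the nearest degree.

≈ lat 14°N, lon 76°W

From cos δ = sin φ₁ sin φ₂ + cos φ₁ cos φ₂ cos Δλ, the central angle is δ ≈ 2.338 rad (134.0°). The total great-circle distance is δ·R ≈ 2.338 × 3440 ≈ 8042 nmi, so the target fraction is f = 3800/8042 ≈ 0.473.
Interpolate at f ≈ 0.473 with slerp weights a = sin((1−f)δ)/sin δ ≈ 1.311, b = sin(fδ)/sin δ ≈ 1.241.
p = a·p₁ + b·p₂ ≈ (0.228, -0.945, 0.236); φ = arcsin(p_z) ≈ 13.63°, λ = atan2(p_y, p_x) ≈ -76.45°.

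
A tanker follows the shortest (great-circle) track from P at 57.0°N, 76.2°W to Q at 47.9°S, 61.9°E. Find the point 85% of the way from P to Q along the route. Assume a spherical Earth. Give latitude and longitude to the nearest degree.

≈ 32°S, 40°E

The haversine formula gives a central angle δ ≈ 2.677 rad (153.4°) between the endpoints.
Interpolate at f = 0.85 with slerp weights a = sin((1−f)δ)/sin δ ≈ 0.873, b = sin(fδ)/sin δ ≈ 1.701.
p = a·p₁ + b·p₂ ≈ (0.650, 0.544, -0.530); φ = arcsin(p_z) ≈ -32.00°, λ = atan2(p_y, p_x) ≈ 39.92°.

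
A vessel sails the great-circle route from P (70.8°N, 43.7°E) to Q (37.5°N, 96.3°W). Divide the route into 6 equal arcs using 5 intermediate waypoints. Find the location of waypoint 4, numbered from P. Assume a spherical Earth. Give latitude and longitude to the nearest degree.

≈ (59°N, 86°W)

Write both endpoints as unit vectors p₁, p₂ with components (cos φ cos λ, cos φ sin λ, sin φ).
The central angle between the endpoints is δ = arccos(p₁·p₂) ≈ 1.186 rad (68.0°).
Interpolate at f = 4/6 with slerp weights a = sin((1−f)δ)/sin δ ≈ 0.416, b = sin(fδ)/sin δ ≈ 0.767.
p = a·p₁ + b·p₂ ≈ (0.032, -0.510, 0.859); φ = arcsin(p_z) ≈ 59.24°, λ = atan2(p_y, p_x) ≈ -86.41°.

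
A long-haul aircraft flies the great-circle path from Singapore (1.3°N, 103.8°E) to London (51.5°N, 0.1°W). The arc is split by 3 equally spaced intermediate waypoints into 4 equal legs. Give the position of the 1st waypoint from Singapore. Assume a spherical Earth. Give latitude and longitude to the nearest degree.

From cos δ = sin φ₁ sin φ₂ + cos φ₁ cos φ₂ cos Δλ, the central angle is δ ≈ 1.703 rad (97.6°).
Interpolate at f = 1/4 with slerp weights a = sin((1−f)δ)/sin δ ≈ 0.966, b = sin(fδ)/sin δ ≈ 0.417.
p = a·p₁ + b·p₂ ≈ (0.029, 0.937, 0.348); φ = arcsin(p_z) ≈ 20.36°, λ = atan2(p_y, p_x) ≈ 88.22°.

≈ 20°N, 88°E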